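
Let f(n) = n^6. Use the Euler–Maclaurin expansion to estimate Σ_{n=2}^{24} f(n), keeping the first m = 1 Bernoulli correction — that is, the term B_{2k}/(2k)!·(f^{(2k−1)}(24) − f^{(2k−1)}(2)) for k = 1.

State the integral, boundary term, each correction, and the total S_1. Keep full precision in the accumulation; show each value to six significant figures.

Integral: ∫_2^24 x^6 dx = 6.55210e+08.
Endpoint term: (f(2) + f(24))/2 = (64.0000 + 1.91103e+08)/2 = 9.55515e+07.
Integral + boundary = 7.50762e+08.
k=1: B_{2}/(2)! × [f^{(1)}(24) − f^{(1)}(2)] = 1/12 × (4.77757e+07 − 192.000) = 3.98130e+06.

S_1 ≈ 7.54743e+08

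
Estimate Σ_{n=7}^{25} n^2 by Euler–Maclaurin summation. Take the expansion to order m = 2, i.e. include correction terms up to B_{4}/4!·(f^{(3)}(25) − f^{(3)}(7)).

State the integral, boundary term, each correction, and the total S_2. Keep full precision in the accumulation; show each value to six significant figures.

Integral: ∫_7^25 x^2 dx = 5094.00.
Boundary: ½(f(7) + f(25)) = ½(49.0000 + 625.000) = 337.000.
Integral + boundary = 5431.00.
Correction k=1: B_{2}/2! · (f^{(1)}(25) − f^{(1)}(7)) = 1/12 · (50.0000 − 14.0000) = 3.00000.
Partial sum through k=1: 5434.00.
Correction k=2: B_{4}/4! · (f^{(3)}(25) − f^{(3)}(7)) = −1/720 · (0.00000 − 0.00000) = 0.00000.

S_2 ≈ 5434.00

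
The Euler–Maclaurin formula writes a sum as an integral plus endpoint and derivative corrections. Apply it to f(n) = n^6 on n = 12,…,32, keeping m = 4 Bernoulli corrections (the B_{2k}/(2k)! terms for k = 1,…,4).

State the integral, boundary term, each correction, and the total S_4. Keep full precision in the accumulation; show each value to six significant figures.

S_4 ≈ 5.45843e+09

The integral term ∫_12^32 x^6 dx = 4.90342e+09.
½[f(12) + f(32)] = ½[2.98598e+06 + 1.07374e+09] = 5.38364e+08.
Running total after boundary: 5.44178e+09.
Order-1 term: 1/12 · (2.01327e+08 − 1.49299e+06) = 1.66528e+07.
Running total after k=1: 5.45843e+09.
Order-2 term: −1/720 · (3.93216e+06 − 207360) = -5173.33.
Running total after k=2: 5.45843e+09.
Order-3 term: 1/30240 · (23040.0 − 8640.00) = 0.476190.
Running total after k=3: 5.45843e+09.
Order-4 term: −1/1209600 · (0.00000 − 0.00000) = 0.00000.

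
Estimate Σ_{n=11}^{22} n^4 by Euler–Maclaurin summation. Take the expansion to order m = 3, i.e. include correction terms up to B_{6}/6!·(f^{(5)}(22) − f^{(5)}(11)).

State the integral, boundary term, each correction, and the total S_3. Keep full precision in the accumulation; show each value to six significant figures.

∫_11^22 x^4 dx evaluates to 998516.
Boundary: ½(f(11) + f(22)) = ½(14641.0 + 234256) = 124448.
Running total after boundary: 1.12296e+06.
Correction k=1: B_{2}/2! · (f^{(1)}(22) − f^{(1)}(11)) = 1/12 · (42592.0 − 5324.00) = 3105.67.
Running total after k=1: 1.12607e+06.
Correction k=2: B_{4}/4! · (f^{(3)}(22) − f^{(3)}(11)) = −1/720 · (528.000 − 264.000) = -0.366667.
Running total after k=2: 1.12607e+06.
Correction k=3: B_{6}/6! · (f^{(5)}(22) − f^{(5)}(11)) = 1/30240 · (0.00000 − 0.00000) = 0.00000.

S_3 ≈ 1.12607e+06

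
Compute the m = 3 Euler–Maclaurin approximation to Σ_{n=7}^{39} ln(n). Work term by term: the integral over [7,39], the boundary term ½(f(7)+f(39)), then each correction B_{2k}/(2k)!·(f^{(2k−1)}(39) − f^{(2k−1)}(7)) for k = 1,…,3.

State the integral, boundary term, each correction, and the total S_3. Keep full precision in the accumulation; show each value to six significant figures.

Integral: ∫_7^39 ln(x) dx = 97.2575.
½[f(7) + f(39)] = ½[1.94591 + 3.66356] = 2.80474.
Integral + boundary = 100.062.
k=1: B_{2}/(2)! × [f^{(1)}(39) − f^{(1)}(7)] = 1/12 × (0.0256410 − 0.142857) = -0.00976801.
After k=1: 100.053.
k=2: B_{4}/(4)! × [f^{(3)}(39) − f^{(3)}(7)] = −1/720 × (3.37160e-05 − 0.00583090) = 8.05165e-06.
After k=2: 100.053.
k=3: B_{6}/(6)! × [f^{(5)}(39) − f^{(5)}(7)] = 1/30240 × (2.66004e-07 − 0.00142798) = -4.72126e-08.

S_3 ≈ 100.053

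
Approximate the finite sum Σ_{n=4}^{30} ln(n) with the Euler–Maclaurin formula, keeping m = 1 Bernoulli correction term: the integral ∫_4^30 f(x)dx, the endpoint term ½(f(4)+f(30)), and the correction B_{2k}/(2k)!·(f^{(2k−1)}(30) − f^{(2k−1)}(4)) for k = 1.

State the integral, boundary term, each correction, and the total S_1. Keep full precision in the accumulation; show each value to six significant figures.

∫_4^30 ln(x) dx evaluates to 70.4907.
Endpoint term: (f(4) + f(30))/2 = (1.38629 + 3.40120)/2 = 2.39375.
Integral + boundary = 72.8845.
Order-1 term: 1/12 · (0.0333333 − 0.250000) = -0.0180556.

S_1 ≈ 72.8664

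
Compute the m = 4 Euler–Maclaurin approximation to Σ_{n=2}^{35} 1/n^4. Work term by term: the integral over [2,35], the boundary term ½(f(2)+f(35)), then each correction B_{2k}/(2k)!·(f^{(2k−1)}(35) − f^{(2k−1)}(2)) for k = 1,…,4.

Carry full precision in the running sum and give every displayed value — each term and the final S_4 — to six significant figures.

S_4 ≈ 0.0822137

∫_2^35 1/x^4 dx evaluates to 0.0416589.
Endpoint term: (f(2) + f(35))/2 = (0.0625000 + 6.66389e-07)/2 = 0.0312503.
So far: 0.0729092.
k=1: B_{2}/(2)! × [f^{(1)}(35) − f^{(1)}(2)] = 1/12 × (-7.61587e-08 − (-0.125000)) = 0.0104167.
Running total after k=1: 0.0833259.
k=2: B_{4}/(4)! × [f^{(3)}(35) − f^{(3)}(2)] = −1/720 × (-1.86511e-09 − (-0.937500)) = -0.00130208.
Running total after k=2: 0.0820238.
k=3: B_{6}/(6)! × [f^{(5)}(35) − f^{(5)}(2)] = 1/30240 × (-8.52623e-11 − (-13.1250)) = 0.000434028.
Running total after k=3: 0.0824578.
k=4: B_{8}/(8)! × [f^{(7)}(35) − f^{(7)}(2)] = −1/1209600 × (-6.26417e-12 − (-295.312)) = -0.000244141.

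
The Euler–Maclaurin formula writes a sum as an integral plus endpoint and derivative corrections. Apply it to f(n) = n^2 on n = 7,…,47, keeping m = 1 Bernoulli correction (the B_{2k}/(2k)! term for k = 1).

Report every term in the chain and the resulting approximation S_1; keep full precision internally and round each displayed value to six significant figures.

S_1 ≈ 35629.0

∫_7^47 x^2 dx evaluates to 34493.3.
½[f(7) + f(47)] = ½[49.0000 + 2209.00] = 1129.00.
So far: 35622.3.
k=1: B_{2}/(2)! × [f^{(1)}(47) − f^{(1)}(7)] = 1/12 × (94.0000 − 14.0000) = 6.66667.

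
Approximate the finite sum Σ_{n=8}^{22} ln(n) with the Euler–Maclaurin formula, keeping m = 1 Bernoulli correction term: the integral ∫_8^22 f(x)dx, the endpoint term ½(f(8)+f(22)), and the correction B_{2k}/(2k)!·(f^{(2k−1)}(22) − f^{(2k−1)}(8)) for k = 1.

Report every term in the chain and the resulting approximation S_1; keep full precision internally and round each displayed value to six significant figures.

S_1 ≈ 39.9460

∫_8^22 ln(x) dx evaluates to 37.3674.
Boundary: ½(f(8) + f(22)) = ½(2.07944 + 3.09104) = 2.58524.
Running total after boundary: 39.9526.
k=1: B_{2}/(2)! × [f^{(1)}(22) − f^{(1)}(8)] = 1/12 × (0.0454545 − 0.125000) = -0.00662879.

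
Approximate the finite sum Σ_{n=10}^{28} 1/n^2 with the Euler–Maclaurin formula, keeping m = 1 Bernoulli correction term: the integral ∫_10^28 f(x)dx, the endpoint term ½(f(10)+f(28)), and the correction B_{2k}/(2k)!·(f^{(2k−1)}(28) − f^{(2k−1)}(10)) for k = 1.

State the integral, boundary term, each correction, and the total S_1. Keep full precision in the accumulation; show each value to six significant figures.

The integral term ∫_10^28 1/x^2 dx = 0.0642857.
½[f(10) + f(28)] = ½[0.0100000 + 0.00127551] = 0.00563776.
So far: 0.0699235.
Order-1 term: 1/12 · (-9.11079e-05 − (-0.00200000)) = 0.000159074.

S_1 ≈ 0.0700825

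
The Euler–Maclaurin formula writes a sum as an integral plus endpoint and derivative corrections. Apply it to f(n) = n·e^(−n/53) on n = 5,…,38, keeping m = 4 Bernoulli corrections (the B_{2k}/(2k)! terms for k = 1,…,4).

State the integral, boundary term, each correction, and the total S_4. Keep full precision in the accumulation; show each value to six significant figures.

S_4 ≈ 454.049

The integral term ∫_5^38 x·e^(−x/53) dx = 442.555.
Endpoint term: (f(5) + f(38))/2 = (4.54987 + 18.5525)/2 = 11.5512.
Integral + boundary = 454.106.
k=1: B_{2}/(2)! × [f^{(1)}(38) − f^{(1)}(5)] = 1/12 × (0.138177 − 0.824127) = -0.0571625.
Running total after k=1: 454.049.
k=2: B_{4}/(4)! × [f^{(3)}(38) − f^{(3)}(5)] = −1/720 × (0.000396805 − 0.000941287) = 7.56225e-07.
Running total after k=2: 454.049.
k=3: B_{6}/(6)! × [f^{(5)}(38) − f^{(5)}(5)] = 1/30240 × (2.65012e-07 − 5.65748e-07) = -9.94496e-12.
Running total after k=3: 454.049.
k=4: B_{8}/(8)! × [f^{(7)}(38) − f^{(7)}(5)] = −1/1209600 × (1.38399e-10 − 2.83517e-10) = 1.19972e-16.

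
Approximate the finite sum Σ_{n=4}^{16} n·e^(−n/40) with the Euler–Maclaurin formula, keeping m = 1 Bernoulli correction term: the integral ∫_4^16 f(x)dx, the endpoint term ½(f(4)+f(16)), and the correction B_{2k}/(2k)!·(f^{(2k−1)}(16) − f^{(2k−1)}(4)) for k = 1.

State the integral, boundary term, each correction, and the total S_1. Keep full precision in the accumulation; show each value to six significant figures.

Integral: ∫_4^16 x·e^(−x/40) dx = 90.9970.
Boundary: ½(f(4) + f(16)) = ½(3.61935 + 10.7251) = 7.17224.
Running total after boundary: 98.1692.
Order-1 term: 1/12 · (0.402192 − 0.814354) = -0.0343468.

S_1 ≈ 98.1348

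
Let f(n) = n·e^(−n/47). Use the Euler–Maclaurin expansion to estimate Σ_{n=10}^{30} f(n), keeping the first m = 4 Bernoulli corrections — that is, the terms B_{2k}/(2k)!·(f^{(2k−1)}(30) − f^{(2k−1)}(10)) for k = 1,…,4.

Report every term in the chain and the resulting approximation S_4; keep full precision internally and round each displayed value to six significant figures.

S_4 ≈ 265.962

∫_10^30 x·e^(−x/47) dx evaluates to 254.035.
Boundary: ½(f(10) + f(30)) = ½(8.08345 + 15.8457) = 11.9646.
Integral + boundary = 265.999.
k=1: B_{2}/(2)! × [f^{(1)}(30) − f^{(1)}(10)] = 1/12 × (0.191048 − 0.636357) = -0.0371091.
After k=1: 265.962.
k=2: B_{4}/(4)! × [f^{(3)}(30) − f^{(3)}(10)] = −1/720 × (0.000564703 − 0.00101994) = 6.32274e-07.
After k=2: 265.962.
k=3: B_{6}/(6)! × [f^{(5)}(30) − f^{(5)}(10)] = 1/30240 × (4.72123e-07 − 7.93031e-07) = -1.06120e-11.
After k=3: 265.962.
k=4: B_{8}/(8)! × [f^{(7)}(30) − f^{(7)}(10)] = −1/1209600 × (3.11729e-10 − 5.08982e-10) = 1.63073e-16.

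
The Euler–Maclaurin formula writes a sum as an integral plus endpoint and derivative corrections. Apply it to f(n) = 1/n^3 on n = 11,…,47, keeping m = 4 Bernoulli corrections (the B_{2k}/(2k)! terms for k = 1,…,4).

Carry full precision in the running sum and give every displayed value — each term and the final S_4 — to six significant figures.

S_4 ≈ 0.00430334

The integral term ∫_11^47 1/x^3 dx = 0.00390588.
Endpoint term: (f(11) + f(47))/2 = (0.000751315 + 9.63178e-06)/2 = 0.000380473.
So far: 0.00428636.
Order-1 term: 1/12 · (-6.14794e-07 − (-0.000204904)) = 1.70241e-05.
Partial sum through k=1: 0.00430338.
Order-2 term: −1/720 · (-5.56627e-09 − (-3.38684e-05)) = -4.70318e-08.
Partial sum through k=2: 0.00430334.
Order-3 term: 1/30240 · (-1.05832e-10 − (-1.17560e-05)) = 3.88753e-10.
Partial sum through k=3: 0.00430334.
Order-4 term: −1/1209600 · (-3.44949e-12 − (-6.99530e-06)) = -5.78315e-12.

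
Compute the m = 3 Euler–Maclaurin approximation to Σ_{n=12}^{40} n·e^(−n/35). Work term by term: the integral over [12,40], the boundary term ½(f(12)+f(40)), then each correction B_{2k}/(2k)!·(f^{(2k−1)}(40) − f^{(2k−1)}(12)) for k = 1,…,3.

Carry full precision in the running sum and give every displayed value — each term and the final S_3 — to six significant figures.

S_3 ≈ 340.986

Integral: ∫_12^40 x·e^(−x/35) dx = 330.392.
Boundary: ½(f(12) + f(40)) = ½(8.51688 + 12.7563) = 10.6366.
Running total after boundary: 341.028.
k=1: B_{2}/(2)! × [f^{(1)}(40) − f^{(1)}(12)] = 1/12 × (-0.0455581 − 0.466400) = -0.0426632.
Partial sum through k=1: 340.986.
k=2: B_{4}/(4)! × [f^{(3)}(40) − f^{(3)}(12)] = −1/720 × (0.000483473 − 0.00153949) = 1.46669e-06.
Partial sum through k=2: 340.986.
k=3: B_{6}/(6)! × [f^{(5)}(40) − f^{(5)}(12)] = 1/30240 × (8.19704e-07 − 2.20265e-06) = -4.57325e-11.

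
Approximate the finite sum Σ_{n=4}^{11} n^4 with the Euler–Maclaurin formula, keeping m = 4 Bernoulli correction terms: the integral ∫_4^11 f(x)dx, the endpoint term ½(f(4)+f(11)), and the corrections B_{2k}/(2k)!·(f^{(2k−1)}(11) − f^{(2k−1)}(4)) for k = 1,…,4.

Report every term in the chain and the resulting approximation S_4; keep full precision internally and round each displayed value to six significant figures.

The integral term ∫_4^11 x^4 dx = 32005.4.
Boundary: ½(f(4) + f(11)) = ½(256.000 + 14641.0) = 7448.50.
Integral + boundary = 39453.9.
Correction k=1: B_{2}/2! · (f^{(1)}(11) − f^{(1)}(4)) = 1/12 · (5324.00 − 256.000) = 422.333.
Partial sum through k=1: 39876.2.
Correction k=2: B_{4}/4! · (f^{(3)}(11) − f^{(3)}(4)) = −1/720 · (264.000 − 96.0000) = -0.233333.
Partial sum through k=2: 39876.0.
Correction k=3: B_{6}/6! · (f^{(5)}(11) − f^{(5)}(4)) = 1/30240 · (0.00000 − 0.00000) = 0.00000.
Partial sum through k=3: 39876.0.
Correction k=4: B_{8}/8! · (f^{(7)}(11) − f^{(7)}(4)) = −1/1209600 · (0.00000 − 0.00000) = 0.00000.

S_4 ≈ 39876.0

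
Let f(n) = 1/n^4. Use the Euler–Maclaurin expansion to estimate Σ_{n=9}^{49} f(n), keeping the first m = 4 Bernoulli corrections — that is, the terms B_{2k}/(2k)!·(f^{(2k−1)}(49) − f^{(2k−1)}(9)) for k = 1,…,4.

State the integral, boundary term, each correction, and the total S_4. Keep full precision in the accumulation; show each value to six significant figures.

∫_9^49 1/x^4 dx evaluates to 0.000454414.
Endpoint term: (f(9) + f(49))/2 = (0.000152416 + 1.73467e-07)/2 = 7.62946e-05.
Running total after boundary: 0.000530709.
Order-1 term: 1/12 · (-1.41605e-08 − (-6.77404e-05)) = 5.64385e-06.
After k=1: 0.000536353.
Order-2 term: −1/720 · (-1.76933e-10 − (-2.50890e-05)) = -3.48456e-08.
After k=2: 0.000536318.
Order-3 term: 1/30240 · (-4.12672e-12 − (-1.73455e-05)) = 5.73594e-10.
After k=3: 0.000536318.
Order-4 term: −1/1209600 · (-1.54687e-13 − (-1.92728e-05)) = -1.59332e-11.

S_4 ≈ 0.000536318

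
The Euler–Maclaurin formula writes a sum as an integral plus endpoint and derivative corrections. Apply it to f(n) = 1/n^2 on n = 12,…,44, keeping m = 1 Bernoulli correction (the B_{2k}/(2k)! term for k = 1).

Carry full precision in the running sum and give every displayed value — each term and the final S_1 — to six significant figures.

Integral: ∫_12^44 1/x^2 dx = 0.0606061.
Boundary: ½(f(12) + f(44)) = ½(0.00694444 + 0.000516529) = 0.00373049.
So far: 0.0643365.
k=1: B_{2}/(2)! × [f^{(1)}(44) − f^{(1)}(12)] = 1/12 × (-2.34786e-05 − (-0.00115741)) = 9.44941e-05.

S_1 ≈ 0.0644310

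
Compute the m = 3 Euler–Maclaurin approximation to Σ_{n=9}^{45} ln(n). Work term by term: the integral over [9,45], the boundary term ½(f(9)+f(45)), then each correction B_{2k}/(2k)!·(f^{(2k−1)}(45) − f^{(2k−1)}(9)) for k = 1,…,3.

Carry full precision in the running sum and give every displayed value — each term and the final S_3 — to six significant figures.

S_3 ≈ 118.519

The integral term ∫_9^45 ln(x) dx = 115.525.
½[f(9) + f(45)] = ½[2.19722 + 3.80666] = 3.00194.
Running total after boundary: 118.527.
Order-1 term: 1/12 · (0.0222222 − 0.111111) = -0.00740741.
Partial sum through k=1: 118.519.
Order-2 term: −1/720 · (2.19479e-05 − 0.00274348) = 3.77991e-06.
Partial sum through k=2: 118.519.
Order-3 term: 1/30240 · (1.30061e-07 − 0.000406442) = -1.34362e-08.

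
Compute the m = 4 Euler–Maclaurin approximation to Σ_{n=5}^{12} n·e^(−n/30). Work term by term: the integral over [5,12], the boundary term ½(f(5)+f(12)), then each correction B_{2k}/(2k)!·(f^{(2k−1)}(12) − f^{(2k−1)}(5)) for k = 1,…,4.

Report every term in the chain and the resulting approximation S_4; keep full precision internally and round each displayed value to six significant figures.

∫_5^12 x·e^(−x/30) dx evaluates to 44.2026.
Boundary: ½(f(5) + f(12)) = ½(4.23241 + 8.04384) = 6.13812.
So far: 50.3407.
Correction k=1: B_{2}/2! · (f^{(1)}(12) − f^{(1)}(5)) = 1/12 · (0.402192 − 0.705401) = -0.0252675.
Running total after k=1: 50.3154.
Correction k=2: B_{4}/4! · (f^{(3)}(12) − f^{(3)}(5)) = −1/720 · (0.00193648 − 0.00266485) = 1.01162e-06.
Running total after k=2: 50.3154.
Correction k=3: B_{6}/6! · (f^{(5)}(12) − f^{(5)}(5)) = 1/30240 · (3.80676e-06 − 5.05102e-06) = -4.11464e-11.
Running total after k=3: 50.3154.
Correction k=4: B_{8}/8! · (f^{(7)}(12) − f^{(7)}(5)) = −1/1209600 · (6.06874e-09 − 7.93456e-09) = 1.54251e-15.

S_4 ≈ 50.3154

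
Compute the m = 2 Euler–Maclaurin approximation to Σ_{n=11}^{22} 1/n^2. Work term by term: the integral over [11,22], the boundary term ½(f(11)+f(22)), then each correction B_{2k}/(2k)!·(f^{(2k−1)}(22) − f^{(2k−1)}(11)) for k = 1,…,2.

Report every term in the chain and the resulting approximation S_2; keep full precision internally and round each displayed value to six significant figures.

S_2 ≈ 0.0507292

The integral term ∫_11^22 1/x^2 dx = 0.0454545.
½[f(11) + f(22)] = ½[0.00826446 + 0.00206612] = 0.00516529.
Integral + boundary = 0.0506198.
k=1: B_{2}/(2)! × [f^{(1)}(22) − f^{(1)}(11)] = 1/12 × (-0.000187829 − (-0.00150263)) = 0.000109567.
Partial sum through k=1: 0.0507294.
k=2: B_{4}/(4)! × [f^{(3)}(22) − f^{(3)}(11)] = −1/720 × (-4.65691e-06 − (-0.000149021)) = -2.00506e-07.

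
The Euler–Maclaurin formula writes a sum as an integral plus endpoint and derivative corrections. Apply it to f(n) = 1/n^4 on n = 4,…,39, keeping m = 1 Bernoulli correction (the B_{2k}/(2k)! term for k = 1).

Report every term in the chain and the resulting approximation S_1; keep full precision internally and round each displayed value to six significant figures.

S_1 ≈ 0.00748157

The integral term ∫_4^39 1/x^4 dx = 0.00520271.
½[f(4) + f(39)] = ½[0.00390625 + 4.32257e-07] = 0.00195334.
So far: 0.00715606.
Correction k=1: B_{2}/2! · (f^{(1)}(39) − f^{(1)}(4)) = 1/12 · (-4.43340e-08 − (-0.00390625)) = 0.000325517.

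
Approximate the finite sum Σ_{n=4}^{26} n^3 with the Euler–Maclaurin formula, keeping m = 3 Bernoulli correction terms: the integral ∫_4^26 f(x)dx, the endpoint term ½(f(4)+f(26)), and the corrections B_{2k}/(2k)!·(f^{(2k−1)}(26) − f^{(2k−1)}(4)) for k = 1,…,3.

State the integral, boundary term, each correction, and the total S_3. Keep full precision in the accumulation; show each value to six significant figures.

The integral term ∫_4^26 x^3 dx = 114180.
Endpoint term: (f(4) + f(26))/2 = (64.0000 + 17576.0)/2 = 8820.00.
So far: 123000.
Correction k=1: B_{2}/2! · (f^{(1)}(26) − f^{(1)}(4)) = 1/12 · (2028.00 − 48.0000) = 165.000.
Partial sum through k=1: 123165.
Correction k=2: B_{4}/4! · (f^{(3)}(26) − f^{(3)}(4)) = −1/720 · (6.00000 − 6.00000) = 0.00000.
Partial sum through k=2: 123165.
Correction k=3: B_{6}/6! · (f^{(5)}(26) − f^{(5)}(4)) = 1/30240 · (0.00000 − 0.00000) = 0.00000.

S_3 ≈ 123165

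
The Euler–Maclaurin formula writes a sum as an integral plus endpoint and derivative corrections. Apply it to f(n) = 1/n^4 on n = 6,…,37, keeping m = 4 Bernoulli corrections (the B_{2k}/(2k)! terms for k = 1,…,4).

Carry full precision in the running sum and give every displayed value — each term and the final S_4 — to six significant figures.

The integral term ∫_6^37 1/x^4 dx = 0.00153663.
Endpoint term: (f(6) + f(37))/2 = (0.000771605 + 5.33572e-07)/2 = 0.000386069.
Running total after boundary: 0.00192270.
Order-1 term: 1/12 · (-5.76835e-08 − (-0.000514403)) = 4.28621e-05.
Partial sum through k=1: 0.00196556.
Order-2 term: −1/720 · (-1.26406e-09 − (-0.000428669)) = -5.95372e-07.
Partial sum through k=2: 0.00196497.
Order-3 term: 1/30240 · (-5.17075e-11 − (-0.000666819)) = 2.20509e-08.
Partial sum through k=3: 0.00196499.
Order-4 term: −1/1209600 · (-3.39933e-12 − (-0.00166705)) = -1.37818e-09.

S_4 ≈ 0.00196499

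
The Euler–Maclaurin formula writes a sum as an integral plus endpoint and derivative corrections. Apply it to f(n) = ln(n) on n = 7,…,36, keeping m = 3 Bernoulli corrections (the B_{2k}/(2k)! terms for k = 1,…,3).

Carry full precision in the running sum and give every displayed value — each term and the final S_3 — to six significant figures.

The integral term ∫_7^36 ln(x) dx = 86.3853.
Endpoint term: (f(7) + f(36))/2 = (1.94591 + 3.58352)/2 = 2.76471.
So far: 89.1500.
k=1: B_{2}/(2)! × [f^{(1)}(36) − f^{(1)}(7)] = 1/12 × (0.0277778 − 0.142857) = -0.00958995.
Running total after k=1: 89.1404.
k=2: B_{4}/(4)! × [f^{(3)}(36) − f^{(3)}(7)] = −1/720 × (4.28669e-05 − 0.00583090) = 8.03894e-06.
Running total after k=2: 89.1404.
k=3: B_{6}/(6)! × [f^{(5)}(36) − f^{(5)}(7)] = 1/30240 × (3.96916e-07 − 0.00142798) = -4.72083e-08.

S_3 ≈ 89.1404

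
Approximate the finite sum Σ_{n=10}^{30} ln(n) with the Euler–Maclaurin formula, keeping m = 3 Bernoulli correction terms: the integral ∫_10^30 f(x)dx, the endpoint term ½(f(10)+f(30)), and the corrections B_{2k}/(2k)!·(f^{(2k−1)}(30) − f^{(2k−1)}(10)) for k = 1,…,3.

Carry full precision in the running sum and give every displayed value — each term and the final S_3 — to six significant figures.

∫_10^30 ln(x) dx evaluates to 59.0101.
Boundary: ½(f(10) + f(30)) = ½(2.30259 + 3.40120) = 2.85189.
So far: 61.8620.
Order-1 term: 1/12 · (0.0333333 − 0.100000) = -0.00555556.
Running total after k=1: 61.8564.
Order-2 term: −1/720 · (7.40741e-05 − 0.00200000) = 2.67490e-06.
Running total after k=2: 61.8564.
Order-3 term: 1/30240 · (9.87654e-07 − 0.000240000) = -7.90385e-09.

S_3 ≈ 61.8564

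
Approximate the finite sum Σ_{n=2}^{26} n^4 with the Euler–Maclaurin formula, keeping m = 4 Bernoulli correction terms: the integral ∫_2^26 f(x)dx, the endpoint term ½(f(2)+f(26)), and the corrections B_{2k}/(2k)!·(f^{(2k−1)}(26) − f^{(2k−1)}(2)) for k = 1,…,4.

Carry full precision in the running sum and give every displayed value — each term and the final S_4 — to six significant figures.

S_4 ≈ 2.61062e+06

Integral: ∫_2^26 x^4 dx = 2.37627e+06.
Endpoint term: (f(2) + f(26))/2 = (16.0000 + 456976)/2 = 228496.
Integral + boundary = 2.60476e+06.
Correction k=1: B_{2}/2! · (f^{(1)}(26) − f^{(1)}(2)) = 1/12 · (70304.0 − 32.0000) = 5856.00.
Partial sum through k=1: 2.61062e+06.
Correction k=2: B_{4}/4! · (f^{(3)}(26) − f^{(3)}(2)) = −1/720 · (624.000 − 48.0000) = -0.800000.
Partial sum through k=2: 2.61062e+06.
Correction k=3: B_{6}/6! · (f^{(5)}(26) − f^{(5)}(2)) = 1/30240 · (0.00000 − 0.00000) = 0.00000.
Partial sum through k=3: 2.61062e+06.
Correction k=4: B_{8}/8! · (f^{(7)}(26) − f^{(7)}(2)) = −1/1209600 · (0.00000 − 0.00000) = 0.00000.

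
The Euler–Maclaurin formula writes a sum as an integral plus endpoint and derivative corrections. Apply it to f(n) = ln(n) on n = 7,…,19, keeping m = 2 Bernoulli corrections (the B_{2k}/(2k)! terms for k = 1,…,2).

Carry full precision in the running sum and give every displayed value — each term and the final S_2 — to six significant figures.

S_2 ≈ 32.7606

∫_7^19 ln(x) dx evaluates to 30.3230.
Boundary: ½(f(7) + f(19)) = ½(1.94591 + 2.94444) = 2.44517.
So far: 32.7681.
Correction k=1: B_{2}/2! · (f^{(1)}(19) − f^{(1)}(7)) = 1/12 · (0.0526316 − 0.142857) = -0.00751880.
Partial sum through k=1: 32.7606.
Correction k=2: B_{4}/4! · (f^{(3)}(19) − f^{(3)}(7)) = −1/720 · (0.000291588 − 0.00583090) = 7.69349e-06.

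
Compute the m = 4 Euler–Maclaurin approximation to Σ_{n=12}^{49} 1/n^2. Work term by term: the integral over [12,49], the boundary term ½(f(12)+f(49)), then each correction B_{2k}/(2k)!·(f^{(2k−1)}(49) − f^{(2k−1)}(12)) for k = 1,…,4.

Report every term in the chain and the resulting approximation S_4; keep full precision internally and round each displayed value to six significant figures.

The integral term ∫_12^49 1/x^2 dx = 0.0629252.
Endpoint term: (f(12) + f(49))/2 = (0.00694444 + 0.000416493)/2 = 0.00368047.
Integral + boundary = 0.0666056.
Order-1 term: 1/12 · (-1.69997e-05 − (-0.00115741)) = 9.50340e-05.
Running total after k=1: 0.0667007.
Order-2 term: −1/720 · (-8.49632e-08 − (-9.64506e-05)) = -1.33841e-07.
Running total after k=2: 0.0667005.
Order-3 term: 1/30240 · (-1.06160e-09 − (-2.00939e-05)) = 6.64445e-10.
Running total after k=3: 0.0667005.
Order-4 term: −1/1209600 · (-2.47603e-11 − (-7.81429e-06)) = -6.46020e-12.

S_4 ≈ 0.0667005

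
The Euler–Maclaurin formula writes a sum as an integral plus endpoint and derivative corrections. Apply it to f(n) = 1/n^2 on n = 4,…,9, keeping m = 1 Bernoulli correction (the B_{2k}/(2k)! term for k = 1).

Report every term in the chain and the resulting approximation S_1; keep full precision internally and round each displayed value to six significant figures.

∫_4^9 1/x^2 dx evaluates to 0.138889.
Boundary: ½(f(4) + f(9)) = ½(0.0625000 + 0.0123457) = 0.0374228.
So far: 0.176312.
k=1: B_{2}/(2)! × [f^{(1)}(9) − f^{(1)}(4)] = 1/12 × (-0.00274348 − (-0.0312500)) = 0.00237554.

S_1 ≈ 0.178687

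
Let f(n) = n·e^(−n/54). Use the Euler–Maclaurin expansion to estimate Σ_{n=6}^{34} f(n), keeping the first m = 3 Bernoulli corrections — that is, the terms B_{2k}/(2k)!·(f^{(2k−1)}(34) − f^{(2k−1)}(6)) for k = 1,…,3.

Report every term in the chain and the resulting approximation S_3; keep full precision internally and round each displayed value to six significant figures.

S_3 ≈ 379.158

∫_6^34 x·e^(−x/54) dx evaluates to 367.466.
½[f(6) + f(34)] = ½[5.36904 + 18.1148] = 11.7419.
Integral + boundary = 379.208.
Correction k=1: B_{2}/2! · (f^{(1)}(34) − f^{(1)}(6)) = 1/12 · (0.197329 − 0.795413) = -0.0498403.
After k=1: 379.158.
Correction k=2: B_{4}/4! · (f^{(3)}(34) − f^{(3)}(6)) = −1/720 · (0.000433096 − 0.000886520) = 6.29755e-07.
After k=2: 379.158.
Correction k=3: B_{6}/6! · (f^{(5)}(34) − f^{(5)}(6)) = 1/30240 · (2.73841e-07 − 5.14494e-07) = -7.95810e-12.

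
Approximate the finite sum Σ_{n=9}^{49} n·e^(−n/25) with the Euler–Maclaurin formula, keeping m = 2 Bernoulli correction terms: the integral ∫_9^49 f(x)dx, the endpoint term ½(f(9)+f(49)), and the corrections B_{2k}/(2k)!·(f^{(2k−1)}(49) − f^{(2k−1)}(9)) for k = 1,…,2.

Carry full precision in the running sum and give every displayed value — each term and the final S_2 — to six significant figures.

∫_9^49 x·e^(−x/25) dx evaluates to 332.437.
Endpoint term: (f(9) + f(49))/2 = (6.27909 + 6.90206)/2 = 6.59057.
Running total after boundary: 339.027.
Correction k=1: B_{2}/2! · (f^{(1)}(49) − f^{(1)}(9)) = 1/12 · (-0.135224 − 0.446513) = -0.0484781.
Running total after k=1: 338.979.
Correction k=2: B_{4}/4! · (f^{(3)}(49) − f^{(3)}(9)) = −1/720 · (0.000234388 − 0.00294698) = 3.76749e-06.

S_2 ≈ 338.979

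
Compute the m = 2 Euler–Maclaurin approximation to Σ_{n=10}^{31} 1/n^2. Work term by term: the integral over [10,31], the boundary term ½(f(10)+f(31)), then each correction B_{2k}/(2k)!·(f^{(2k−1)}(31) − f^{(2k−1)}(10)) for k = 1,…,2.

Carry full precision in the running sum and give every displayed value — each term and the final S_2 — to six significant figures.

The integral term ∫_10^31 1/x^2 dx = 0.0677419.
Boundary: ½(f(10) + f(31)) = ½(0.0100000 + 0.00104058) = 0.00552029.
Running total after boundary: 0.0732622.
Correction k=1: B_{2}/2! · (f^{(1)}(31) − f^{(1)}(10)) = 1/12 · (-6.71344e-05 − (-0.00200000)) = 0.000161072.
After k=1: 0.0734233.
Correction k=2: B_{4}/4! · (f^{(3)}(31) − f^{(3)}(10)) = −1/720 · (-8.38306e-07 − (-0.000240000)) = -3.32169e-07.

S_2 ≈ 0.0734230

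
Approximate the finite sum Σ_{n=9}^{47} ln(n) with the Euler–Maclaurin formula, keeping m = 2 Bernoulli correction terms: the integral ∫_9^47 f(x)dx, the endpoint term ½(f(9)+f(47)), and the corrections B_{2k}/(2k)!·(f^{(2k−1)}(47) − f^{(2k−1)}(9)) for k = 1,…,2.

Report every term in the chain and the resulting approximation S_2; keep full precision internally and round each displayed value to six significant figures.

S_2 ≈ 126.198

∫_9^47 ln(x) dx evaluates to 123.182.
Boundary: ½(f(9) + f(47)) = ½(2.19722 + 3.85015) = 3.02369.
Running total after boundary: 126.206.
k=1: B_{2}/(2)! × [f^{(1)}(47) − f^{(1)}(9)] = 1/12 × (0.0212766 − 0.111111) = -0.00748621.
Partial sum through k=1: 126.198.
k=2: B_{4}/(4)! × [f^{(3)}(47) − f^{(3)}(9)] = −1/720 × (1.92636e-05 − 0.00274348) = 3.78364e-06.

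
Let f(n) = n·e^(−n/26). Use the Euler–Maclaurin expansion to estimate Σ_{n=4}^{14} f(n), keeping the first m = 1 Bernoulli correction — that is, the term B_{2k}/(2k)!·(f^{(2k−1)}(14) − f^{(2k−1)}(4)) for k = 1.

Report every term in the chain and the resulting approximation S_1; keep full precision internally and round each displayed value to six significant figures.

S_1 ≈ 67.5461

Integral: ∫_4^14 x·e^(−x/26) dx = 61.7838.
Boundary: ½(f(4) + f(14)) = ½(3.42962 + 8.17104) = 5.80033.
Running total after boundary: 67.5841.
Correction k=1: B_{2}/2! · (f^{(1)}(14) − f^{(1)}(4)) = 1/12 · (0.269375 − 0.725496) = -0.0380101.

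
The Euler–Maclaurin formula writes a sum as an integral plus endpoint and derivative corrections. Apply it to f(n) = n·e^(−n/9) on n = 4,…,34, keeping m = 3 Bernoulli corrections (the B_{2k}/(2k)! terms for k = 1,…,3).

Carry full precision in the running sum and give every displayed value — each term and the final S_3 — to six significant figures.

Integral: ∫_4^34 x·e^(−x/9) dx = 66.1661.
Endpoint term: (f(4) + f(34))/2 = (2.56472 + 0.777698)/2 = 1.67121.
Running total after boundary: 67.8373.
Order-1 term: 1/12 · (-0.0635374 − 0.356211) = -0.0349791.
Partial sum through k=1: 67.8023.
Order-2 term: −1/720 · (-0.000219635 − 0.0202293) = 2.84013e-05.
Partial sum through k=2: 67.8023.
Order-3 term: 1/30240 · (4.26101e-06 − 0.000445196) = -1.45812e-08.

S_3 ≈ 67.8023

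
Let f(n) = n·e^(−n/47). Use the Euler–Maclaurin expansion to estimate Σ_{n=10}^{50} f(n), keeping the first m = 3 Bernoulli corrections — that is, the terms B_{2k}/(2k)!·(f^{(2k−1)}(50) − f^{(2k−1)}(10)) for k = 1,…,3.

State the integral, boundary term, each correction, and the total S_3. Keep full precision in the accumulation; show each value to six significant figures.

∫_10^50 x·e^(−x/47) dx evaluates to 592.103.
Endpoint term: (f(10) + f(50))/2 = (8.08345 + 17.2566)/2 = 12.6700.
Integral + boundary = 604.773.
Order-1 term: 1/12 · (-0.0220297 − 0.636357) = -0.0548656.
Partial sum through k=1: 604.718.
Order-2 term: −1/720 · (0.000302505 − 0.00101994) = 9.96438e-07.
Partial sum through k=2: 604.718.
Order-3 term: 1/30240 · (2.78399e-07 − 7.93031e-07) = -1.70183e-11.

S_3 ≈ 604.718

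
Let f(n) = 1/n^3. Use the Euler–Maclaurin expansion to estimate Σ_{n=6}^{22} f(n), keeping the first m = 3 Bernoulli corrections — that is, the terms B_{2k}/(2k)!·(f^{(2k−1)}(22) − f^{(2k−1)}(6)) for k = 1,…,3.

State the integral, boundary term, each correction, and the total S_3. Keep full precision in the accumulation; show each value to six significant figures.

S_3 ≈ 0.0154077

The integral term ∫_6^22 1/x^3 dx = 0.0128558.
½[f(6) + f(22)] = ½[0.00462963 + 9.39144e-05] = 0.00236177.
Integral + boundary = 0.0152176.
k=1: B_{2}/(2)! × [f^{(1)}(22) − f^{(1)}(6)] = 1/12 × (-1.28065e-05 − (-0.00231481)) = 0.000191834.
After k=1: 0.0154094.
k=2: B_{4}/(4)! × [f^{(3)}(22) − f^{(3)}(6)] = −1/720 × (-5.29194e-07 − (-0.00128601)) = -1.78539e-06.
After k=2: 0.0154077.
k=3: B_{6}/(6)! × [f^{(5)}(22) − f^{(5)}(6)] = 1/30240 × (-4.59218e-08 − (-0.00150034)) = 4.96130e-08.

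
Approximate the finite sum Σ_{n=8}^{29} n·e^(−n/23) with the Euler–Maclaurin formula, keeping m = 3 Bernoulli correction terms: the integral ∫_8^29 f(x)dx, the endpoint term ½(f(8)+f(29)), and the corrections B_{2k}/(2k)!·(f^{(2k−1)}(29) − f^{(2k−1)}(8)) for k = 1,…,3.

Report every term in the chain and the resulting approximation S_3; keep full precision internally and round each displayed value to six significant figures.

The integral term ∫_8^29 x·e^(−x/23) dx = 164.581.
Boundary: ½(f(8) + f(29)) = ½(5.64977 + 8.21882) = 6.93430.
So far: 171.515.
Order-1 term: 1/12 · (-0.0739324 − 0.460579) = -0.0445426.
Partial sum through k=1: 171.470.
Order-2 term: −1/720 · (0.000931725 − 0.00354069) = 3.62356e-06.
Partial sum through k=2: 171.470.
Order-3 term: 1/30240 · (3.78678e-06 − 1.17405e-05) = -2.63019e-10.

S_3 ≈ 171.470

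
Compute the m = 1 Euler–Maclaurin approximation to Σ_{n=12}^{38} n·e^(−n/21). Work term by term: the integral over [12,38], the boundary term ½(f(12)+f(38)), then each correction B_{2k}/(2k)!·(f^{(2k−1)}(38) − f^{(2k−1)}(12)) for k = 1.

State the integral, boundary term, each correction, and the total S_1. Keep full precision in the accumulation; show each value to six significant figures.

S_1 ≈ 194.954

Integral: ∫_12^38 x·e^(−x/21) dx = 188.486.
Boundary: ½(f(12) + f(38)) = ½(6.77662 + 6.22182) = 6.49922.
Running total after boundary: 194.985.
Order-1 term: 1/12 · (-0.132545 − 0.242022) = -0.0312139.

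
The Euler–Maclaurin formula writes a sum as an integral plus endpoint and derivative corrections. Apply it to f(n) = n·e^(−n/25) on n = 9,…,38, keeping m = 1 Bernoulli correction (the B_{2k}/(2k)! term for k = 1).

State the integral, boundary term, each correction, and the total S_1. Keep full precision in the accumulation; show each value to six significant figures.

∫_9^38 x·e^(−x/25) dx evaluates to 248.554.
Endpoint term: (f(9) + f(38))/2 = (6.27909 + 8.31105)/2 = 7.29507.
So far: 255.849.
k=1: B_{2}/(2)! × [f^{(1)}(38) − f^{(1)}(9)] = 1/12 × (-0.113730 − 0.446513) = -0.0466869.

S_1 ≈ 255.802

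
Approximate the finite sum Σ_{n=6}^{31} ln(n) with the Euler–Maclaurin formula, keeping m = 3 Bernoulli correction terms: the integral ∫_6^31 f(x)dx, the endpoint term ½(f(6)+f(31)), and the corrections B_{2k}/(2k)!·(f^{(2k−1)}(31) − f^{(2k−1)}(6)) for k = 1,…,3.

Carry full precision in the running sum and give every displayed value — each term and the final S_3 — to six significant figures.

The integral term ∫_6^31 ln(x) dx = 70.7030.
Endpoint term: (f(6) + f(31))/2 = (1.79176 + 3.43399)/2 = 2.61287.
So far: 73.3159.
k=1: B_{2}/(2)! × [f^{(1)}(31) − f^{(1)}(6)] = 1/12 × (0.0322581 − 0.166667) = -0.0112007.
After k=1: 73.3047.
k=2: B_{4}/(4)! × [f^{(3)}(31) − f^{(3)}(6)] = −1/720 × (6.71344e-05 − 0.00925926) = 1.27668e-05.
After k=2: 73.3047.
k=3: B_{6}/(6)! × [f^{(5)}(31) − f^{(5)}(6)] = 1/30240 × (8.38306e-07 − 0.00308642) = -1.02036e-07.

S_3 ≈ 73.3047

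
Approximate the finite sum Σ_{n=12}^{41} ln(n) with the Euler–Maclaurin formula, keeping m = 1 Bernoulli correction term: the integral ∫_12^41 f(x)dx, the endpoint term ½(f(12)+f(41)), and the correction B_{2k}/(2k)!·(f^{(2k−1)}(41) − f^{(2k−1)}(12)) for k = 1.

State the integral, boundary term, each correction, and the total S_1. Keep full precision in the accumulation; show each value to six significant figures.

The integral term ∫_12^41 ln(x) dx = 93.4376.
½[f(12) + f(41)] = ½[2.48491 + 3.71357] = 3.09924.
So far: 96.5368.
Order-1 term: 1/12 · (0.0243902 − 0.0833333) = -0.00491192.

S_1 ≈ 96.5319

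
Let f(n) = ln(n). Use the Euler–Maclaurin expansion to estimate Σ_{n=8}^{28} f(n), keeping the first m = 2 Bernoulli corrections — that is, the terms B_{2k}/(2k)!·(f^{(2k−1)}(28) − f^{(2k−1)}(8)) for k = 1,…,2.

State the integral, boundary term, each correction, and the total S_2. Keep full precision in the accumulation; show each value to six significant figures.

The integral term ∫_8^28 ln(x) dx = 56.6662.
Boundary: ½(f(8) + f(28)) = ½(2.07944 + 3.33220) = 2.70582.
So far: 59.3720.
Order-1 term: 1/12 · (0.0357143 − 0.125000) = -0.00744048.
Partial sum through k=1: 59.3646.
Order-2 term: −1/720 · (9.11079e-05 − 0.00390625) = 5.29881e-06.

S_2 ≈ 59.3646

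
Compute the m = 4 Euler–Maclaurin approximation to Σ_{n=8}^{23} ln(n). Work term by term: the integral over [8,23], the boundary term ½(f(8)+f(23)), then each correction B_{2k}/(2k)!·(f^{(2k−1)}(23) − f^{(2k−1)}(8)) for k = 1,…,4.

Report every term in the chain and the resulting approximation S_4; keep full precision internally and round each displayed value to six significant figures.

Integral: ∫_8^23 ln(x) dx = 40.4808.
Endpoint term: (f(8) + f(23))/2 = (2.07944 + 3.13549)/2 = 2.60747.
So far: 43.0883.
Order-1 term: 1/12 · (0.0434783 − 0.125000) = -0.00679348.
After k=1: 43.0815.
Order-2 term: −1/720 · (0.000164379 − 0.00390625) = 5.19704e-06.
After k=2: 43.0815.
Order-3 term: 1/30240 · (3.72883e-06 − 0.000732422) = -2.40970e-08.
After k=3: 43.0815.
Order-4 term: −1/1209600 · (2.11465e-07 − 0.000343323) = 2.83657e-10.

S_4 ≈ 43.0815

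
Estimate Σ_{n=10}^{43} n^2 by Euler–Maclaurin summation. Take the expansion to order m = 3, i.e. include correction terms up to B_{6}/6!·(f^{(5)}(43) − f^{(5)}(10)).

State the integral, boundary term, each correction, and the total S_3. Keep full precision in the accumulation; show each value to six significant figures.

∫_10^43 x^2 dx evaluates to 26169.0.
½[f(10) + f(43)] = ½[100.000 + 1849.00] = 974.500.
Integral + boundary = 27143.5.
Order-1 term: 1/12 · (86.0000 − 20.0000) = 5.50000.
After k=1: 27149.0.
Order-2 term: −1/720 · (0.00000 − 0.00000) = 0.00000.
After k=2: 27149.0.
Order-3 term: 1/30240 · (0.00000 − 0.00000) = 0.00000.

S_3 ≈ 27149.0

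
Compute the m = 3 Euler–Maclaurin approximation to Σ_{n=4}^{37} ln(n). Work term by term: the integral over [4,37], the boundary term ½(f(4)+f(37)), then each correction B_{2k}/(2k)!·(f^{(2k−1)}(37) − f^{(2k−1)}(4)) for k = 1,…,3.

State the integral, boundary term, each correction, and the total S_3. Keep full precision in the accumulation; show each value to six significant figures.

The integral term ∫_4^37 ln(x) dx = 95.0588.
½[f(4) + f(37)] = ½[1.38629 + 3.61092] = 2.49861.
Integral + boundary = 97.5574.
k=1: B_{2}/(2)! × [f^{(1)}(37) − f^{(1)}(4)] = 1/12 × (0.0270270 − 0.250000) = -0.0185811.
Running total after k=1: 97.5388.
k=2: B_{4}/(4)! × [f^{(3)}(37) − f^{(3)}(4)] = −1/720 × (3.94843e-05 − 0.0312500) = 4.33479e-05.
Running total after k=2: 97.5389.
k=3: B_{6}/(6)! × [f^{(5)}(37) − f^{(5)}(4)] = 1/30240 × (3.46101e-07 − 0.0234375) = -7.75038e-07.

S_3 ≈ 97.5389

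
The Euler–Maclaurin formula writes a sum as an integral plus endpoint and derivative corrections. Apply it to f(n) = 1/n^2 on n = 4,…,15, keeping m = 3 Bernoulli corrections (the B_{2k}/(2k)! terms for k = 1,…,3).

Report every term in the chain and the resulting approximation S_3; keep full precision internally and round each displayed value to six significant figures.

∫_4^15 1/x^2 dx evaluates to 0.183333.
½[f(4) + f(15)] = ½[0.0625000 + 0.00444444] = 0.0334722.
So far: 0.216806.
Order-1 term: 1/12 · (-0.000592593 − (-0.0312500)) = 0.00255478.
Running total after k=1: 0.219360.
Order-2 term: −1/720 · (-3.16049e-05 − (-0.0234375)) = -3.25082e-05.
Running total after k=2: 0.219328.
Order-3 term: 1/30240 · (-4.21399e-06 − (-0.0439453)) = 1.45308e-06.

S_3 ≈ 0.219329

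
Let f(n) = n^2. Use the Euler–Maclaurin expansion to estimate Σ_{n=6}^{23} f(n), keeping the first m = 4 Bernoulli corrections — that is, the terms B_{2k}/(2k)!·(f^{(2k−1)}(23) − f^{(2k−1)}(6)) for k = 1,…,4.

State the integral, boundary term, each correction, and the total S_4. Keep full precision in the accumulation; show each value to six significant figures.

The integral term ∫_6^23 x^2 dx = 3983.67.
Endpoint term: (f(6) + f(23))/2 = (36.0000 + 529.000)/2 = 282.500.
Integral + boundary = 4266.17.
Order-1 term: 1/12 · (46.0000 − 12.0000) = 2.83333.
Partial sum through k=1: 4269.00.
Order-2 term: −1/720 · (0.00000 − 0.00000) = 0.00000.
Partial sum through k=2: 4269.00.
Order-3 term: 1/30240 · (0.00000 − 0.00000) = 0.00000.
Partial sum through k=3: 4269.00.
Order-4 term: −1/1209600 · (0.00000 − 0.00000) = 0.00000.

S_4 ≈ 4269.00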